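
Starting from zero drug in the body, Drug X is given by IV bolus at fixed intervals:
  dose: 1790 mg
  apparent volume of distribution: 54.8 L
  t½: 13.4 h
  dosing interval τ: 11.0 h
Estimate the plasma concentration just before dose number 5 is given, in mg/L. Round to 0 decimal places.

C₀ per dose = Dose / Vd = 1790 / 54.8 = 32.66 mg/L
k = ln2 / t½ = 0.693147 / 13.4 = 0.05173 h⁻¹
Fraction remaining after one interval: r = e^(−kτ) = e^(−0.05173 × 11.0) = 0.5661
Before dose 5, 4 doses have been given (aged 1τ, 2τ, 3τ, 4τ).
C_trough = C₀ × (r + r² + … + r^4) = C₀ × r(1−r^4)/(1−r)
        = 32.66 × 0.5661 × (1 − 0.1027) / (1 − 0.5661) = 38.23 mg/L

38 mg/L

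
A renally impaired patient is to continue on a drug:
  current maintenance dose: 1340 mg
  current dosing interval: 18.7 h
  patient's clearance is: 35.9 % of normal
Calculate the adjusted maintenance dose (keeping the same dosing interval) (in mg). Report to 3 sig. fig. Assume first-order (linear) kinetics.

481 mg

To keep the same average steady-state level, dosing rate must scale with clearance.
CL ratio = 35.9 / 100 = 0.3590
New dose (same interval) = 1340 × 0.3590 = 481.1 mg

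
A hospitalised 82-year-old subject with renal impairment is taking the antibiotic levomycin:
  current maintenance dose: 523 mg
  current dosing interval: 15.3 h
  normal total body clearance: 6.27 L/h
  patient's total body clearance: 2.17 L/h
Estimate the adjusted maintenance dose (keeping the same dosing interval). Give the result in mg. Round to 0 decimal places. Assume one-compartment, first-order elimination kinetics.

To keep the same average steady-state level, dosing rate must scale with clearance.
CL ratio = 2.17 / 6.27 = 0.3461
New dose (same interval) = 523 × 0.3461 = 181.0 mg

181 mg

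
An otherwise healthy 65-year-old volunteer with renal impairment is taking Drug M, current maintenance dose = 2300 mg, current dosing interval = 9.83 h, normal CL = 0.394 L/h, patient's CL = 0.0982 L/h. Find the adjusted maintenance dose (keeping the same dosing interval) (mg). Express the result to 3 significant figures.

To keep the same average steady-state level, dosing rate must scale with clearance.
CL ratio = 0.0982 / 0.394 = 0.2492
New dose (same interval) = 2300 × 0.2492 = 573.2 mg

573 mg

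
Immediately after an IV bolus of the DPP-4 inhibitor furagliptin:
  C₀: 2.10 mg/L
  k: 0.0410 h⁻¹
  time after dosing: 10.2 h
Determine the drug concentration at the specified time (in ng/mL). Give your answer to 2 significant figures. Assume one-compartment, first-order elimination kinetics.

C = C₀ · e^(−k·t) = 2.100 × e^(−0.04100 × 10.2)
  = 2.100 × 0.6582 = 1.382 mg/L
Convert: 1.382 mg/L × 1000 = 1382 ng/mL

1400 ng/mL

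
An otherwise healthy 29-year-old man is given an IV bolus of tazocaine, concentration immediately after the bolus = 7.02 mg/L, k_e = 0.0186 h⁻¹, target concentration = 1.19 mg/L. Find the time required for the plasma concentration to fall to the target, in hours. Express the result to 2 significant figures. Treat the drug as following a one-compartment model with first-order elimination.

95 h

t = ln(C₀ / C) / k = ln(7.020 / 1.19) / 0.01860
  = ln(5.899) / 0.01860 = 1.775 / 0.01860 = 95.43 h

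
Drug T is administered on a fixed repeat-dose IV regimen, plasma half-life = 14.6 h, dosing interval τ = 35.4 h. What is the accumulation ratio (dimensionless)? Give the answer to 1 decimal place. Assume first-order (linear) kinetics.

k = ln2 / t½ = 0.693147 / 14.6 = 0.04748 h⁻¹
e^(−kτ) = e^(−0.04748 × 35.4) = 0.1862
Accumulation ratio R = 1 / (1 − e^(−kτ)) = 1 / (1 − 0.1862) = 1.229

1.2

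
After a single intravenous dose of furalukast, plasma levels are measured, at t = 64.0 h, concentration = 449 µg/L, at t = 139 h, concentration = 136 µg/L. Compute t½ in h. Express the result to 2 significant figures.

k = ln(C₁/C₂) / (t₂ − t₁) = ln(449/136) / (139 − 64.0)
  = 1.194 / 75.00 = 0.01592 h⁻¹
t½ = ln2 / k = 0.693147 / 0.01592 = 43.54 h

44 h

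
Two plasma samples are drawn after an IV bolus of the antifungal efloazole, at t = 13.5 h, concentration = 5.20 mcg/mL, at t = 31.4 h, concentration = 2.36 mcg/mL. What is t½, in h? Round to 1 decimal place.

15.7 h

k = ln(C₁/C₂) / (t₂ − t₁) = ln(5.20/2.36) / (31.4 − 13.5)
  = 0.7900 / 17.90 = 0.04413 h⁻¹
t½ = ln2 / k = 0.693147 / 0.04413 = 15.71 h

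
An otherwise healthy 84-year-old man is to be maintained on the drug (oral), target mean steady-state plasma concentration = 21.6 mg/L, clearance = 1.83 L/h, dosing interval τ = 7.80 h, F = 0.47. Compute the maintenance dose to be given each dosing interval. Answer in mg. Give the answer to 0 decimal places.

656 mg

At steady state, F × (Dose/τ) = Css × CL.
Dose = Css × CL × τ / F = 21.6 × 1.830 × 7.80 / 0.47 = 656.0 mg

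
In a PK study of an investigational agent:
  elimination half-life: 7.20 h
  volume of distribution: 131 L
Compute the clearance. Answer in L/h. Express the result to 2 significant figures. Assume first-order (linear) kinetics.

13 L/h

k = ln2 / t½ = 0.693147 / 7.20 = 0.09627 h⁻¹
CL = k × Vd = 0.09627 × 131 = 12.61 L/h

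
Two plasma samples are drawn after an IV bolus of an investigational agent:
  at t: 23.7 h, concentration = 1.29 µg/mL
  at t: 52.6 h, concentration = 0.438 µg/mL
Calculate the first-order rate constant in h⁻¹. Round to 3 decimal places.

k = ln(C₁/C₂) / (t₂ − t₁) = ln(1.29/0.438) / (52.6 − 23.7)
  = 1.080 / 28.90 = 0.03737 h⁻¹

0.037 h⁻¹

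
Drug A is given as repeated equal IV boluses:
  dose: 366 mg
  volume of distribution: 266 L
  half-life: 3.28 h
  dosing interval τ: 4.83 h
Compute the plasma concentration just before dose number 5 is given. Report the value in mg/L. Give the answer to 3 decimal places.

0.762 mg/L

C₀ per dose = Dose / Vd = 366 / 266 = 1.376 mg/L
k = ln2 / t½ = 0.693147 / 3.28 = 0.2113 h⁻¹
Fraction remaining after one interval: r = e^(−kτ) = e^(−0.2113 × 4.83) = 0.3604
Before dose 5, 4 doses have been given (aged 1τ, 2τ, 3τ, 4τ).
C_trough = C₀ × (r + r² + … + r^4) = C₀ × r(1−r^4)/(1−r)
        = 1.376 × 0.3604 × (1 − 0.01687) / (1 − 0.3604) = 0.7623 mg/L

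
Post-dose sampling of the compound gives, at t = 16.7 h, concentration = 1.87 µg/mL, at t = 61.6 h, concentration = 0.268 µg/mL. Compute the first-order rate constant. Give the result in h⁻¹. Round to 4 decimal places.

k = ln(C₁/C₂) / (t₂ − t₁) = ln(1.87/0.268) / (61.6 − 16.7)
  = 1.943 / 44.90 = 0.04327 h⁻¹

0.0433 h⁻¹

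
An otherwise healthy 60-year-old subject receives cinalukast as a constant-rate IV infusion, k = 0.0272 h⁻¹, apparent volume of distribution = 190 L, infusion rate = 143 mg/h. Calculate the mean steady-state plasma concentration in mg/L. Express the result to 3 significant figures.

27.7 mg/L

CL = k × Vd = 0.02720 × 190 = 5.168 L/h
At steady state Css = R₀ / CL = 143 / 5.168 = 27.67 mg/L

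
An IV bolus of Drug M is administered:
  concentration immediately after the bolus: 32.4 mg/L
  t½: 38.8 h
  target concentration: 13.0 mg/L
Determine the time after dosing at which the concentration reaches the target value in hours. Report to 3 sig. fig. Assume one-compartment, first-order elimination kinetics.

k = ln2 / t½ = 0.693147 / 38.8 = 0.01786 h⁻¹
t = ln(C₀ / C) / k = ln(32.40 / 13.0) / 0.01786
  = ln(2.492) / 0.01786 = 0.9131 / 0.01786 = 51.13 h

51.1 h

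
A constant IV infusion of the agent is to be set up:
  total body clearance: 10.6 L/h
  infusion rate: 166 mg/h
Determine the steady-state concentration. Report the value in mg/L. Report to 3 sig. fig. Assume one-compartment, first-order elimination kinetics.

At steady state Css = R₀ / CL = 166 / 10.60 = 15.66 mg/L

15.7 mg/L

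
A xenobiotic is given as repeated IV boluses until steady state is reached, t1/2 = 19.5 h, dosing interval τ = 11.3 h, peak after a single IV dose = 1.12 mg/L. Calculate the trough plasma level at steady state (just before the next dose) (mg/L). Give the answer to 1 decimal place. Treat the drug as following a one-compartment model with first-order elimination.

k = ln2 / t½ = 0.693147 / 19.5 = 0.03555 h⁻¹
e^(−kτ) = e^(−0.03555 × 11.3) = 0.6692
Accumulation ratio R = 1 / (1 − e^(−kτ)) = 1 / (1 − 0.6692) = 3.023
Steady-state trough = C₀ × R × e^(−kτ) = 1.12 × 3.023 × 0.6692 = 2.266 mg/L

2.3 mg/L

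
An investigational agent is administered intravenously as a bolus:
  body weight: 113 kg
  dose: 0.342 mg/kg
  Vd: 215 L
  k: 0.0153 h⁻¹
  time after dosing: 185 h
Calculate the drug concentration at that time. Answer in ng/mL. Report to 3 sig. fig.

Total dose = 0.342 × 113 = 38.65 mg
C₀ = Dose / Vd = 38.65 / 215 = 0.1798 mg/L
C = C₀ · e^(−k·t) = 0.1798 × e^(−0.01530 × 185)
  = 0.1798 × 0.05898 = 0.01060 mg/L
Convert: 0.01060 mg/L × 1000 = 10.60 ng/mL

10.6 ng/mL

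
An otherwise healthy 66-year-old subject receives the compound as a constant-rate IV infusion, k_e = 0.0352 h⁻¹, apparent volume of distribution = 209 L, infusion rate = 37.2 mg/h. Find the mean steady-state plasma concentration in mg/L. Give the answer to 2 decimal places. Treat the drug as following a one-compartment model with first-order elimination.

5.06 mg/L

CL = k × Vd = 0.03520 × 209 = 7.357 L/h
At steady state Css = R₀ / CL = 37.2 / 7.357 = 5.056 mg/L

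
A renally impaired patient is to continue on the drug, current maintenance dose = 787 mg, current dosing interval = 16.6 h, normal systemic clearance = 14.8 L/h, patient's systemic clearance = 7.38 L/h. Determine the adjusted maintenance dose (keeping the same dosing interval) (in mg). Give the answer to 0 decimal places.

392 mg

To keep the same average steady-state level, dosing rate must scale with clearance.
CL ratio = 7.38 / 14.8 = 0.4986
New dose (same interval) = 787 × 0.4986 = 392.4 mg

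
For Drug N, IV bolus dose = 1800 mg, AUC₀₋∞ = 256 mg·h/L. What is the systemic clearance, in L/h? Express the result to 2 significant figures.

CL = Dose / AUC = 1800 / 256 = 7.031 L/h

7.0 L/h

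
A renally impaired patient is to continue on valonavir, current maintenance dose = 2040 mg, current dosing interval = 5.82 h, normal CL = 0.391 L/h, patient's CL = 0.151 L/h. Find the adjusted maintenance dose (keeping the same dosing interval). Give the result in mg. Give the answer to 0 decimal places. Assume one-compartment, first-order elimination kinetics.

788 mg

To keep the same average steady-state level, dosing rate must scale with clearance.
CL ratio = 0.151 / 0.391 = 0.3862
New dose (same interval) = 2040 × 0.3862 = 787.8 mg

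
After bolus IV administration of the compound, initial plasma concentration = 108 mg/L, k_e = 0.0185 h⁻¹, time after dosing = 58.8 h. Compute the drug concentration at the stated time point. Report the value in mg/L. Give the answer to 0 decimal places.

C = C₀ · e^(−k·t) = 108.0 × e^(−0.01850 × 58.8)
  = 108.0 × 0.3370 = 36.40 mg/L

36 mg/L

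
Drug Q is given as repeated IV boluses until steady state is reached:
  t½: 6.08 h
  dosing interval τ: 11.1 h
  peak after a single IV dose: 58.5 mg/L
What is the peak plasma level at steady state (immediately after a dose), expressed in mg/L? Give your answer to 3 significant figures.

k = ln2 / t½ = 0.693147 / 6.08 = 0.1140 h⁻¹
e^(−kτ) = e^(−0.1140 × 11.1) = 0.2821
Accumulation ratio R = 1 / (1 − e^(−kτ)) = 1 / (1 − 0.2821) = 1.393
Steady-state peak = C₀ × R = 58.5 × 1.393 = 81.49 mg/L

81.5 mg/L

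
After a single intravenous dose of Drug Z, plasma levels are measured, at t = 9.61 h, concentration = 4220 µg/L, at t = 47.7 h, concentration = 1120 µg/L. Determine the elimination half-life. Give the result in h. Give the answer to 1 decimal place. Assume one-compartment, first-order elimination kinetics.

k = ln(C₁/C₂) / (t₂ − t₁) = ln(4220/1120) / (47.7 − 9.61)
  = 1.327 / 38.09 = 0.03484 h⁻¹
t½ = ln2 / k = 0.693147 / 0.03484 = 19.90 h

19.9 h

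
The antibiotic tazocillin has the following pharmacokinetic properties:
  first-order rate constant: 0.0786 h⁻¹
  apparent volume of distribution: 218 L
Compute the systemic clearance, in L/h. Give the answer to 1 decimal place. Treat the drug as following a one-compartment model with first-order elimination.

17.1 L/h

CL = k × Vd = 0.0786 × 218 = 17.13 L/h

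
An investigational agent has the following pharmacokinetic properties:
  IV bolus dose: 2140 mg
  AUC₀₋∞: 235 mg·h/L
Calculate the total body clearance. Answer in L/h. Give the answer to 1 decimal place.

9.1 L/h

CL = Dose / AUC = 2140 / 235 = 9.106 L/h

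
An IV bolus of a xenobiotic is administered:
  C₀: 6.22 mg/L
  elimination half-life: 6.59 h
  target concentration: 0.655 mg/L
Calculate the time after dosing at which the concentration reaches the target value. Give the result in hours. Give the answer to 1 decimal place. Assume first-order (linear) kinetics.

k = ln2 / t½ = 0.693147 / 6.59 = 0.1052 h⁻¹
t = ln(C₀ / C) / k = ln(6.220 / 0.655) / 0.1052
  = ln(9.496) / 0.1052 = 2.251 / 0.1052 = 21.40 h

21.4 h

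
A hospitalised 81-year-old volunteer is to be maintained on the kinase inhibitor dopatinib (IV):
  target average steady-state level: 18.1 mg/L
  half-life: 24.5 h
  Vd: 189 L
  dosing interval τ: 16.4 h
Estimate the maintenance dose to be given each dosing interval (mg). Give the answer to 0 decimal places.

1587 mg

k = ln2 / t½ = 0.693147 / 24.5 = 0.02829 h⁻¹
CL = k × Vd = 0.02829 × 189 = 5.347 L/h
At steady state, Dose/τ = Css × CL.
Dose = Css × CL × τ = 18.1 × 5.347 × 16.4 = 1587 mg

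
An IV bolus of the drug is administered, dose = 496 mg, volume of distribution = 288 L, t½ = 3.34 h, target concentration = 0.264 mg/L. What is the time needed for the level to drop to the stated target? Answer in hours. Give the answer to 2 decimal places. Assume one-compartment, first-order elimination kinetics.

C₀ = Dose / Vd = 496.0 / 288 = 1.722 mg/L
k = ln2 / t½ = 0.693147 / 3.34 = 0.2075 h⁻¹
t = ln(C₀ / C) / k = ln(1.722 / 0.264) / 0.2075
  = ln(6.523) / 0.2075 = 1.875 / 0.2075 = 9.036 h

9.04 h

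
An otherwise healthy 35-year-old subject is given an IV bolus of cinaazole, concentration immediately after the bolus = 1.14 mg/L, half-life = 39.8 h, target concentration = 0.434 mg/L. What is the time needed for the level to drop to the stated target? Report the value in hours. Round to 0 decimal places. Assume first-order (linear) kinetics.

k = ln2 / t½ = 0.693147 / 39.8 = 0.01742 h⁻¹
t = ln(C₀ / C) / k = ln(1.140 / 0.434) / 0.01742
  = ln(2.627) / 0.01742 = 0.9658 / 0.01742 = 55.44 h

55 h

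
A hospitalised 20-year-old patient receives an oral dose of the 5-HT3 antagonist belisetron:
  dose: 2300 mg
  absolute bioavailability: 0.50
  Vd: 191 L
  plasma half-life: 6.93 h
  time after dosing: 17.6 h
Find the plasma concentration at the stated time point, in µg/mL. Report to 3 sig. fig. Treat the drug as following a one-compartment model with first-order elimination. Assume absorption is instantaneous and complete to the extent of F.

Amount reaching circulation = F × Dose = 0.50 × 2300 = 1150 mg
C₀ = F·Dose / Vd = 1150 / 191 = 6.021 mg/L
k = ln2 / t½ = 0.693147 / 6.93 = 0.1000 h⁻¹
C = C₀ · e^(−k·t) = 6.021 × e^(−0.1000 × 17.6)
  = 6.021 × 0.1720 = 1.036 mg/L
(1.036 mg/L = 1.036 µg/mL)

1.04 µg/mL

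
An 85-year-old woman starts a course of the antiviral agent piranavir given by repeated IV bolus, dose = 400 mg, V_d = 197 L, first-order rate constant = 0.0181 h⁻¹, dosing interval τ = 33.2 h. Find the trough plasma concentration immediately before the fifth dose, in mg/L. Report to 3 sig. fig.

C₀ per dose = Dose / Vd = 400 / 197 = 2.030 mg/L
Fraction remaining after one interval: r = e^(−kτ) = e^(−0.01810 × 33.2) = 0.5483
Before dose 5, 4 doses have been given (aged 1τ, 2τ, 3τ, 4τ).
C_trough = C₀ × (r + r² + … + r^4) = C₀ × r(1−r^4)/(1−r)
        = 2.030 × 0.5483 × (1 − 0.09038) / (1 − 0.5483) = 2.241 mg/L

2.24 mg/L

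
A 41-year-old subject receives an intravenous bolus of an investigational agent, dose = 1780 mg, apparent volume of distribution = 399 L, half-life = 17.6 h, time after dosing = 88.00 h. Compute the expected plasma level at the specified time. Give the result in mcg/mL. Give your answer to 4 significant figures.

C₀ = Dose / Vd = 1780 / 399 = 4.461 mg/L
k = ln2 / t½ = 0.693147 / 17.6 = 0.03938 h⁻¹
t / t½ = 88.00 / 17.6 = 5 half-lives
C = C₀ × (1/2)^5 = 4.461 × 0.03125 = 0.1394 mg/L
(0.1394 mg/L = 0.1394 mcg/mL)

0.1394 mcg/mL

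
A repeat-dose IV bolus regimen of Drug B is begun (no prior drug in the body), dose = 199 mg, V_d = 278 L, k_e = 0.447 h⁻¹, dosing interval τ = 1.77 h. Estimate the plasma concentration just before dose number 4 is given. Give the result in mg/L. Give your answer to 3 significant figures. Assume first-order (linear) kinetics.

C₀ per dose = Dose / Vd = 199 / 278 = 0.7158 mg/L
Fraction remaining after one interval: r = e^(−kτ) = e^(−0.4470 × 1.77) = 0.4533
Before dose 4, 3 doses have been given (aged 1τ, 2τ, 3τ).
C_trough = C₀ × (r + r² + … + r^3) = C₀ × r(1−r^3)/(1−r)
        = 0.7158 × 0.4533 × (1 − 0.09314) / (1 − 0.4533) = 0.5382 mg/L

0.538 mg/L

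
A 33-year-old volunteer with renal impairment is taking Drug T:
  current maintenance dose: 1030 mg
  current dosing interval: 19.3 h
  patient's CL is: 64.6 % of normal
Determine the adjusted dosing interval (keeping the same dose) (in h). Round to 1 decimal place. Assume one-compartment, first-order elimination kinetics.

29.9 h

To keep the same average steady-state level, dosing rate must scale with clearance.
CL ratio = 64.6 / 100 = 0.6460
New interval (same dose) = 19.3 / 0.6460 = 29.88 h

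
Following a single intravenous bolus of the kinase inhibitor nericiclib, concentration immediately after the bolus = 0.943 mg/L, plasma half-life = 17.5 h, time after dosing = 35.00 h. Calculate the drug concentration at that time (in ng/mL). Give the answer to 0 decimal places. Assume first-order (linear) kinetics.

k = ln2 / t½ = 0.693147 / 17.5 = 0.03961 h⁻¹
t / t½ = 35.00 / 17.5 = 2 half-lives
C = C₀ × (1/2)^2 = 0.9430 × 0.2500 = 0.2358 mg/L
Convert: 0.2358 mg/L × 1000 = 235.8 ng/mL

236 ng/mL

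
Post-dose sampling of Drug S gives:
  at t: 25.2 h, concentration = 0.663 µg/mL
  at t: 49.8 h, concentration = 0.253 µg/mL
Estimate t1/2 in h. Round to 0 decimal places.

18 h

k = ln(C₁/C₂) / (t₂ − t₁) = ln(0.663/0.253) / (49.8 − 25.2)
  = 0.9634 / 24.60 = 0.03916 h⁻¹
t½ = ln2 / k = 0.693147 / 0.03916 = 17.70 h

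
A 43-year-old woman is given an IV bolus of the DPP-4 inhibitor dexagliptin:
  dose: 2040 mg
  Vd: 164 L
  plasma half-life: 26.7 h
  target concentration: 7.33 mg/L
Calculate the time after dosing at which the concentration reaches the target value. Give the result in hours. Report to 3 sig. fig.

20.4 h

C₀ = Dose / Vd = 2040 / 164 = 12.44 mg/L
k = ln2 / t½ = 0.693147 / 26.7 = 0.02596 h⁻¹
t = ln(C₀ / C) / k = ln(12.44 / 7.33) / 0.02596
  = ln(1.697) / 0.02596 = 0.5289 / 0.02596 = 20.37 h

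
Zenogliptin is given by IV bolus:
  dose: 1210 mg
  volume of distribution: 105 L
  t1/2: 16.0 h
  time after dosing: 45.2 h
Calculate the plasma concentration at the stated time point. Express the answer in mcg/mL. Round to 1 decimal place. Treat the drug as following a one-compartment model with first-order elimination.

1.6 mcg/mL

C₀ = Dose / Vd = 1210 / 105 = 11.52 mg/L
k = ln2 / t½ = 0.693147 / 16.0 = 0.04332 h⁻¹
C = C₀ · e^(−k·t) = 11.52 × e^(−0.04332 × 45.2)
  = 11.52 × 0.1411 = 1.625 mg/L
(1.625 mg/L = 1.625 mcg/mL)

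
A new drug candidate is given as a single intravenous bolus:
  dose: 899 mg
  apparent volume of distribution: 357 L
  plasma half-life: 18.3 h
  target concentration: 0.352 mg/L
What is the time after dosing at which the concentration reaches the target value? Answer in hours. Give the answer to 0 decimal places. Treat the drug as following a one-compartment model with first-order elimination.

C₀ = Dose / Vd = 899.0 / 357 = 2.518 mg/L
k = ln2 / t½ = 0.693147 / 18.3 = 0.03788 h⁻¹
t = ln(C₀ / C) / k = ln(2.518 / 0.352) / 0.03788
  = ln(7.153) / 0.03788 = 1.968 / 0.03788 = 51.95 h

52 h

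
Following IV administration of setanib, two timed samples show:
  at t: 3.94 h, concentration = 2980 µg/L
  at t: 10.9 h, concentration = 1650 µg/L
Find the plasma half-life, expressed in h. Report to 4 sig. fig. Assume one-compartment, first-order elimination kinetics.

k = ln(C₁/C₂) / (t₂ − t₁) = ln(2980/1650) / (10.9 − 3.94)
  = 0.5911 / 6.960 = 0.08493 h⁻¹
t½ = ln2 / k = 0.693147 / 0.08493 = 8.161 h

8.161 h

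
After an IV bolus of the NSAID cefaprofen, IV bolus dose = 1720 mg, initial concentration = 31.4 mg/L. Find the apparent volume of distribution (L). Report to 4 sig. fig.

54.78 L

Vd = Dose / C₀ = 1720 / 31.4 = 54.78 L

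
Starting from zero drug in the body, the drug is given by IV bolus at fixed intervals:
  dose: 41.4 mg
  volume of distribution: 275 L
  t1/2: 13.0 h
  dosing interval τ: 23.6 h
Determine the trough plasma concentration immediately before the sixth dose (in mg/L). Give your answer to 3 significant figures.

0.0596 mg/L

C₀ per dose = Dose / Vd = 41.4 / 275 = 0.1505 mg/L
k = ln2 / t½ = 0.693147 / 13.0 = 0.05332 h⁻¹
Fraction remaining after one interval: r = e^(−kτ) = e^(−0.05332 × 23.6) = 0.2841
Before dose 6, 5 doses have been given (aged 1τ, 2τ, 3τ, 4τ, 5τ).
C_trough = C₀ × (r + r² + … + r^5) = C₀ × r(1−r^5)/(1−r)
        = 0.1505 × 0.2841 × (1 − 0.001851) / (1 − 0.2841) = 0.05961 mg/L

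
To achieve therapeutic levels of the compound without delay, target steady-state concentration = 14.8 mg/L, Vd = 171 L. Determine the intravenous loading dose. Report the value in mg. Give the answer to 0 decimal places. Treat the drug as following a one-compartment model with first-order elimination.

LD = Css × Vd = 14.8 × 171 = 2531 mg

2531 mg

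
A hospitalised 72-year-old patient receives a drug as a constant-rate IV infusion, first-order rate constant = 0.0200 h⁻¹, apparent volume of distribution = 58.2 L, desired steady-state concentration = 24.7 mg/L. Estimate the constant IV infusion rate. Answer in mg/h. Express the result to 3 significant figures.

28.8 mg/h

CL = k × Vd = 0.02000 × 58.2 = 1.164 L/h
At steady state, infusion rate R₀ = Css × CL = 24.7 × 1.164 = 28.75 mg/h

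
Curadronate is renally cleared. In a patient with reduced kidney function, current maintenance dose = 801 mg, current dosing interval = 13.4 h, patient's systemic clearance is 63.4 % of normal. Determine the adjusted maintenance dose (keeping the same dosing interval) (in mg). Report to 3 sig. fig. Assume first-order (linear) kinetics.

508 mg

To keep the same average steady-state level, dosing rate must scale with clearance.
CL ratio = 63.4 / 100 = 0.6340
New dose (same interval) = 801 × 0.6340 = 507.8 mg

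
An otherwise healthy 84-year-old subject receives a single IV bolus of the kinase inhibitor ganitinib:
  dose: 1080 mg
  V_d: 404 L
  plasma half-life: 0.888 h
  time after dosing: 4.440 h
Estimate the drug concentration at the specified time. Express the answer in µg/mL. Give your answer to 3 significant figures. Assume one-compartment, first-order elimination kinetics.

C₀ = Dose / Vd = 1080 / 404 = 2.673 mg/L
k = ln2 / t½ = 0.693147 / 0.888 = 0.7806 h⁻¹
t / t½ = 4.440 / 0.888 = 5 half-lives
C = C₀ × (1/2)^5 = 2.673 × 0.03125 = 0.08353 mg/L
(0.08353 mg/L = 0.08353 µg/mL)

0.0835 µg/mL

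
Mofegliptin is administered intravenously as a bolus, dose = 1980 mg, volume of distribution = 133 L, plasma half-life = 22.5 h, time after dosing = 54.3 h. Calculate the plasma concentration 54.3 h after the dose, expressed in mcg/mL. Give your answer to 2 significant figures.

2.8 mcg/mL

C₀ = Dose / Vd = 1980 / 133 = 14.89 mg/L
k = ln2 / t½ = 0.693147 / 22.5 = 0.03081 h⁻¹
C = C₀ · e^(−k·t) = 14.89 × e^(−0.03081 × 54.3)
  = 14.89 × 0.1877 = 2.795 mg/L
(2.795 mg/L = 2.795 mcg/mL)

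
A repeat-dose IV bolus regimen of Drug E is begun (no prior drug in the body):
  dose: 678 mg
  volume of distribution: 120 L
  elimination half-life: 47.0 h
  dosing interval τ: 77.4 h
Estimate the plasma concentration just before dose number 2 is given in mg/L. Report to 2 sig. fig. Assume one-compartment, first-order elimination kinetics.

C₀ per dose = Dose / Vd = 678 / 120 = 5.650 mg/L
k = ln2 / t½ = 0.693147 / 47.0 = 0.01475 h⁻¹
Fraction remaining after one interval: r = e^(−kτ) = e^(−0.01475 × 77.4) = 0.3193
Before dose 2, 1 dose has been given (aged 1τ).
C_trough = C₀ × r = 5.650 × 0.3193 = 1.804 mg/L

1.8 mg/L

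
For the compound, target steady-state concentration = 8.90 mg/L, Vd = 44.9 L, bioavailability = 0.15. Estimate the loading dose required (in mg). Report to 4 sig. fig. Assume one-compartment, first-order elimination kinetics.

LD = Css × Vd / F = 8.90 × 44.9 / 0.15 = 2664 mg

2664 mg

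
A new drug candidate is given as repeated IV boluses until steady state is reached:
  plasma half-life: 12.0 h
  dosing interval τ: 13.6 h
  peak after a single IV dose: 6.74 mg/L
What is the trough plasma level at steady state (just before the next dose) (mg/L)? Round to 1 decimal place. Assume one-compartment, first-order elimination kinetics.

5.6 mg/L

k = ln2 / t½ = 0.693147 / 12.0 = 0.05776 h⁻¹
e^(−kτ) = e^(−0.05776 × 13.6) = 0.4559
Accumulation ratio R = 1 / (1 − e^(−kτ)) = 1 / (1 − 0.4559) = 1.838
Steady-state trough = C₀ × R × e^(−kτ) = 6.74 × 1.838 × 0.4559 = 5.648 mg/L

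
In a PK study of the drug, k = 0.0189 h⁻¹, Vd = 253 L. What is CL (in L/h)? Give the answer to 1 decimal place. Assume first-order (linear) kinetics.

4.8 L/h

CL = k × Vd = 0.0189 × 253 = 4.782 L/h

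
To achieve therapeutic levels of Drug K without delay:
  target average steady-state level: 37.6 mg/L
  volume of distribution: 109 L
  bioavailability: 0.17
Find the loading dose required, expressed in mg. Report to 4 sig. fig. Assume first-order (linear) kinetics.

24110 mg

LD = Css × Vd / F = 37.6 × 109 / 0.17 = 24110 mg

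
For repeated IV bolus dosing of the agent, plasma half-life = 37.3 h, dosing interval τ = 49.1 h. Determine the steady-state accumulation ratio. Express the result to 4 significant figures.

k = ln2 / t½ = 0.693147 / 37.3 = 0.01858 h⁻¹
e^(−kτ) = e^(−0.01858 × 49.1) = 0.4016
Accumulation ratio R = 1 / (1 − e^(−kτ)) = 1 / (1 − 0.4016) = 1.671

1.671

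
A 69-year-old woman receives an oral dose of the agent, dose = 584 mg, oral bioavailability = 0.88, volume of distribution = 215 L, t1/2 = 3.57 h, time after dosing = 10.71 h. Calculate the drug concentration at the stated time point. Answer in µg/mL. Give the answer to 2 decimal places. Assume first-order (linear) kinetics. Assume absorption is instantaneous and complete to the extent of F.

Amount reaching circulation = F × Dose = 0.88 × 584.0 = 513.9 mg
C₀ = F·Dose / Vd = 513.9 / 215 = 2.390 mg/L
k = ln2 / t½ = 0.693147 / 3.57 = 0.1942 h⁻¹
t / t½ = 10.71 / 3.57 = 3 half-lives
C = C₀ × (1/2)^3 = 2.390 × 0.1250 = 0.2988 mg/L
(0.2988 mg/L = 0.2988 µg/mL)

0.30 µg/mL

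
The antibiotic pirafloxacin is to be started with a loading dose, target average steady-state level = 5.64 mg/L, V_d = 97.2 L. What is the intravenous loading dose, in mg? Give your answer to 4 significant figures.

548.2 mg

LD = Css × Vd = 5.64 × 97.2 = 548.2 mg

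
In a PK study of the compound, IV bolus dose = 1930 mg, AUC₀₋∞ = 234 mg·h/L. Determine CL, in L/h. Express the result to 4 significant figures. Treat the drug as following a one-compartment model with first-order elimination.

CL = Dose / AUC = 1930 / 234 = 8.248 L/h

8.248 L/h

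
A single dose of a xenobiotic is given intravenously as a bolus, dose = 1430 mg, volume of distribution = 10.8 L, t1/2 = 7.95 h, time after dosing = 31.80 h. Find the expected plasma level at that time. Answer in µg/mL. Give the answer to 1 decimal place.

8.3 µg/mL

C₀ = Dose / Vd = 1430 / 10.8 = 132.4 mg/L
k = ln2 / t½ = 0.693147 / 7.95 = 0.08719 h⁻¹
t / t½ = 31.80 / 7.95 = 4 half-lives
C = C₀ × (1/2)^4 = 132.4 × 0.06250 = 8.275 mg/L
(8.275 mg/L = 8.275 µg/mL)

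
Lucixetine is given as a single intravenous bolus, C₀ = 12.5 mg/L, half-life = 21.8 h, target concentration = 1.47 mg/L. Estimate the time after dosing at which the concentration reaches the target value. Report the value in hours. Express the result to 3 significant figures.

k = ln2 / t½ = 0.693147 / 21.8 = 0.03180 h⁻¹
t = ln(C₀ / C) / k = ln(12.50 / 1.47) / 0.03180
  = ln(8.503) / 0.03180 = 2.140 / 0.03180 = 67.30 h

67.3 h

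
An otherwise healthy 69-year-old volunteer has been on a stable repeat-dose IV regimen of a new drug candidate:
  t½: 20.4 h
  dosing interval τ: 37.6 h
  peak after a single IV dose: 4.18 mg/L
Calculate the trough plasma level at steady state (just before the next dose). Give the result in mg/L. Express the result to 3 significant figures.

k = ln2 / t½ = 0.693147 / 20.4 = 0.03398 h⁻¹
e^(−kτ) = e^(−0.03398 × 37.6) = 0.2787
Accumulation ratio R = 1 / (1 − e^(−kτ)) = 1 / (1 − 0.2787) = 1.386
Steady-state trough = C₀ × R × e^(−kτ) = 4.18 × 1.386 × 0.2787 = 1.615 mg/L

1.62 mg/L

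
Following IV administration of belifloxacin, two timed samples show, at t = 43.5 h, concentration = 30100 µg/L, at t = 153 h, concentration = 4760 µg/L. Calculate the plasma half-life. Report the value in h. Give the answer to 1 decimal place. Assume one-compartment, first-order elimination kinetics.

k = ln(C₁/C₂) / (t₂ − t₁) = ln(30100/4760) / (153 − 43.5)
  = 1.844 / 109.5 = 0.01684 h⁻¹
t½ = ln2 / k = 0.693147 / 0.01684 = 41.16 h

41.2 h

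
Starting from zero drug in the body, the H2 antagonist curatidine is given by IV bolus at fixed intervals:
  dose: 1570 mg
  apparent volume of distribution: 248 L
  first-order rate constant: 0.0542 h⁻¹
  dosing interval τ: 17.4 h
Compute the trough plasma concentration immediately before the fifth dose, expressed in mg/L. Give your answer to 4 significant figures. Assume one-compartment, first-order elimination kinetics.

3.945 mg/L

C₀ per dose = Dose / Vd = 1570 / 248 = 6.331 mg/L
Fraction remaining after one interval: r = e^(−kτ) = e^(−0.05420 × 17.4) = 0.3894
Before dose 5, 4 doses have been given (aged 1τ, 2τ, 3τ, 4τ).
C_trough = C₀ × (r + r² + … + r^4) = C₀ × r(1−r^4)/(1−r)
        = 6.331 × 0.3894 × (1 − 0.02299) / (1 − 0.3894) = 3.945 mg/L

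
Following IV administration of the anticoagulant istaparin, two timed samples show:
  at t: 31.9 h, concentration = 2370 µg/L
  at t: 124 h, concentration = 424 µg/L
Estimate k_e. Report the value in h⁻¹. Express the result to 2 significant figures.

k = ln(C₁/C₂) / (t₂ − t₁) = ln(2370/424) / (124 − 31.9)
  = 1.721 / 92.10 = 0.01869 h⁻¹

0.019 h⁻¹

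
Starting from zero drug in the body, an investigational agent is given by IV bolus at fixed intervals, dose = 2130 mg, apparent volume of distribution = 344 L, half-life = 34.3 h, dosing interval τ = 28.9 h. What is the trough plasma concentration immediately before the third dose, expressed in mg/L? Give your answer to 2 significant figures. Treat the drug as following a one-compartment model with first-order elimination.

5.4 mg/L

C₀ per dose = Dose / Vd = 2130 / 344 = 6.192 mg/L
k = ln2 / t½ = 0.693147 / 34.3 = 0.02021 h⁻¹
Fraction remaining after one interval: r = e^(−kτ) = e^(−0.02021 × 28.9) = 0.5576
Before dose 3, 2 doses have been given (aged 1τ, 2τ).
C_trough = C₀ × (r + r²) = 6.192 × (0.5576 + 0.3109) = 5.378 mg/L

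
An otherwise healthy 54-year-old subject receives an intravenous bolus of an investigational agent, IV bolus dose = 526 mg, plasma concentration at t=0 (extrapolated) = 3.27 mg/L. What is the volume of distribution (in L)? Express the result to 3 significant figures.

Vd = Dose / C₀ = 526.0 / 3.27 = 160.9 L

161 L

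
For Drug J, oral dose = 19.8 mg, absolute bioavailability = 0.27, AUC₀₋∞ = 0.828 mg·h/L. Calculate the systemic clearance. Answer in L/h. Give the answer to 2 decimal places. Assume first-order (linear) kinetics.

6.46 L/h

CL = F·Dose / AUC = 0.27 × 19.8 / 0.828 = 6.457 L/h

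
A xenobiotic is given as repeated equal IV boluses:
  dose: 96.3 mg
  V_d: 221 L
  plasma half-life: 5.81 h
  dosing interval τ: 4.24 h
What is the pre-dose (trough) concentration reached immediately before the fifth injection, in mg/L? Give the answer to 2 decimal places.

0.57 mg/L

C₀ per dose = Dose / Vd = 96.3 / 221 = 0.4357 mg/L
k = ln2 / t½ = 0.693147 / 5.81 = 0.1193 h⁻¹
Fraction remaining after one interval: r = e^(−kτ) = e^(−0.1193 × 4.24) = 0.6030
Before dose 5, 4 doses have been given (aged 1τ, 2τ, 3τ, 4τ).
C_trough = C₀ × (r + r² + … + r^4) = C₀ × r(1−r^4)/(1−r)
        = 0.4357 × 0.6030 × (1 − 0.1322) / (1 − 0.6030) = 0.5743 mg/L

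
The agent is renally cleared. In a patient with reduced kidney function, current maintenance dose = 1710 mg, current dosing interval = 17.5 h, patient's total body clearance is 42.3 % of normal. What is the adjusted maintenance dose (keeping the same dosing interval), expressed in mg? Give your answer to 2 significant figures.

720 mg

To keep the same average steady-state level, dosing rate must scale with clearance.
CL ratio = 42.3 / 100 = 0.4230
New dose (same interval) = 1710 × 0.4230 = 723.3 mg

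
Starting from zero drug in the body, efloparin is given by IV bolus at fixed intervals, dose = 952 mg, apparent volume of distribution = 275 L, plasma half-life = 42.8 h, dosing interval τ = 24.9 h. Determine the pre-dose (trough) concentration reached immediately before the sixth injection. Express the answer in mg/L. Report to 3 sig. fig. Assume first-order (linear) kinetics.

C₀ per dose = Dose / Vd = 952 / 275 = 3.462 mg/L
k = ln2 / t½ = 0.693147 / 42.8 = 0.01620 h⁻¹
Fraction remaining after one interval: r = e^(−kτ) = e^(−0.01620 × 24.9) = 0.6681
Before dose 6, 5 doses have been given (aged 1τ, 2τ, 3τ, 4τ, 5τ).
C_trough = C₀ × (r + r² + … + r^5) = C₀ × r(1−r^5)/(1−r)
        = 3.462 × 0.6681 × (1 − 0.1331) / (1 − 0.6681) = 6.041 mg/L

6.04 mg/L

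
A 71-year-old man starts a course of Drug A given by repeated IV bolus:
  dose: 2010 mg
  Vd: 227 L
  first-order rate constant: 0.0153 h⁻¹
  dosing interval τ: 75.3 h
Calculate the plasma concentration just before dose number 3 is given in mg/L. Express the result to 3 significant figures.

3.68 mg/L

C₀ per dose = Dose / Vd = 2010 / 227 = 8.855 mg/L
Fraction remaining after one interval: r = e^(−kτ) = e^(−0.01530 × 75.3) = 0.3160
Before dose 3, 2 doses have been given (aged 1τ, 2τ).
C_trough = C₀ × (r + r²) = 8.855 × (0.3160 + 0.09986) = 3.682 mg/L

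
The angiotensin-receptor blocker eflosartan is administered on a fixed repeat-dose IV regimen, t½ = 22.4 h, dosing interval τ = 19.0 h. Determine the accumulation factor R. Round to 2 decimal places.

k = ln2 / t½ = 0.693147 / 22.4 = 0.03094 h⁻¹
e^(−kτ) = e^(−0.03094 × 19.0) = 0.5555
Accumulation ratio R = 1 / (1 − e^(−kτ)) = 1 / (1 − 0.5555) = 2.250

2.25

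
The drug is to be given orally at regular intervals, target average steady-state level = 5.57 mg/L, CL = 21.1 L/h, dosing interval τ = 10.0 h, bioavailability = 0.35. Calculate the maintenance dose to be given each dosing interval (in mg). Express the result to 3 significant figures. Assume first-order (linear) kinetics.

3360 mg

At steady state, F × (Dose/τ) = Css × CL.
Dose = Css × CL × τ / F = 5.57 × 21.10 × 10.0 / 0.35 = 3358 mg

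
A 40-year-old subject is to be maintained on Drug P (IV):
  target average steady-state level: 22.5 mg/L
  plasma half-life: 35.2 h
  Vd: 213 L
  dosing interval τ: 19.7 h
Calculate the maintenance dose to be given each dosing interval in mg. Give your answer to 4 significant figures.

1859 mg

k = ln2 / t½ = 0.693147 / 35.2 = 0.01969 h⁻¹
CL = k × Vd = 0.01969 × 213 = 4.194 L/h
At steady state, Dose/τ = Css × CL.
Dose = Css × CL × τ = 22.5 × 4.194 × 19.7 = 1859 mg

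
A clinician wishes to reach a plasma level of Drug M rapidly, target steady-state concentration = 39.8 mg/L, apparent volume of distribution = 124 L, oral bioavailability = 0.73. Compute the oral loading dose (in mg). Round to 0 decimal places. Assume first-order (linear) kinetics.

LD = Css × Vd / F = 39.8 × 124 / 0.73 = 6761 mg

6761 mg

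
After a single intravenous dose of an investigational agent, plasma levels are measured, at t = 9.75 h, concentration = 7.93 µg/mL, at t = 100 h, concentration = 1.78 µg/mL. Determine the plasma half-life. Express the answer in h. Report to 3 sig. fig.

41.9 h

k = ln(C₁/C₂) / (t₂ − t₁) = ln(7.93/1.78) / (100 − 9.75)
  = 1.494 / 90.25 = 0.01655 h⁻¹
t½ = ln2 / k = 0.693147 / 0.01655 = 41.88 h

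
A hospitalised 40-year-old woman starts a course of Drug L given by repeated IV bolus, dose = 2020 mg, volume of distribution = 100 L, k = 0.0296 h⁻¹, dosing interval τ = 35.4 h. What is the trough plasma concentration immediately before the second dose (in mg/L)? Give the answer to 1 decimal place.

7.1 mg/L

C₀ per dose = Dose / Vd = 2020 / 100 = 20.20 mg/L
Fraction remaining after one interval: r = e^(−kτ) = e^(−0.02960 × 35.4) = 0.3507
Before dose 2, 1 dose has been given (aged 1τ).
C_trough = C₀ × r = 20.20 × 0.3507 = 7.084 mg/L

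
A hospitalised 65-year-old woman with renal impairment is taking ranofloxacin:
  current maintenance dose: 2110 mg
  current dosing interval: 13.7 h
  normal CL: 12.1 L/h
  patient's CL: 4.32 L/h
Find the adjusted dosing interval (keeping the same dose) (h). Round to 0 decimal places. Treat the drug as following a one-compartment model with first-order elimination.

38 h

To keep the same average steady-state level, dosing rate must scale with clearance.
CL ratio = 4.32 / 12.1 = 0.3570
New interval (same dose) = 13.7 / 0.3570 = 38.38 h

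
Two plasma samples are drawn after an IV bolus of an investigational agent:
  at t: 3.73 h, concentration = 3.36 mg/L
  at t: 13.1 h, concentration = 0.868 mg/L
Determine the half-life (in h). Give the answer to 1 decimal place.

4.8 h

k = ln(C₁/C₂) / (t₂ − t₁) = ln(3.36/0.868) / (13.1 − 3.73)
  = 1.354 / 9.370 = 0.1445 h⁻¹
t½ = ln2 / k = 0.693147 / 0.1445 = 4.797 h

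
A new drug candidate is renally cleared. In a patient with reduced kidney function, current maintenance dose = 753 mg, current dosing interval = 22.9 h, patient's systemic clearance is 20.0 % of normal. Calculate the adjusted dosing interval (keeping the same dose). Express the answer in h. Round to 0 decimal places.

To keep the same average steady-state level, dosing rate must scale with clearance.
CL ratio = 20.0 / 100 = 0.2000
New interval (same dose) = 22.9 / 0.2000 = 114.5 h

115 h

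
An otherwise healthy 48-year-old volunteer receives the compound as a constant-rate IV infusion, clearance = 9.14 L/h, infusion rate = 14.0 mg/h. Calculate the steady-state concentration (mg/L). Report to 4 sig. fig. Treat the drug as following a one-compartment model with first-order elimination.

1.532 mg/L

At steady state Css = R₀ / CL = 14.0 / 9.140 = 1.532 mg/L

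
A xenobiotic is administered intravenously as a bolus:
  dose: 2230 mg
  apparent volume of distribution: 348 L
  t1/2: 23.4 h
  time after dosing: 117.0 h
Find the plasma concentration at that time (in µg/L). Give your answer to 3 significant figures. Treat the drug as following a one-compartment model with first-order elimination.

200 µg/L

C₀ = Dose / Vd = 2230 / 348 = 6.408 mg/L
k = ln2 / t½ = 0.693147 / 23.4 = 0.02962 h⁻¹
t / t½ = 117.0 / 23.4 = 5 half-lives
C = C₀ × (1/2)^5 = 6.408 × 0.03125 = 0.2003 mg/L
Convert: 0.2003 mg/L × 1000 = 200.3 µg/L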